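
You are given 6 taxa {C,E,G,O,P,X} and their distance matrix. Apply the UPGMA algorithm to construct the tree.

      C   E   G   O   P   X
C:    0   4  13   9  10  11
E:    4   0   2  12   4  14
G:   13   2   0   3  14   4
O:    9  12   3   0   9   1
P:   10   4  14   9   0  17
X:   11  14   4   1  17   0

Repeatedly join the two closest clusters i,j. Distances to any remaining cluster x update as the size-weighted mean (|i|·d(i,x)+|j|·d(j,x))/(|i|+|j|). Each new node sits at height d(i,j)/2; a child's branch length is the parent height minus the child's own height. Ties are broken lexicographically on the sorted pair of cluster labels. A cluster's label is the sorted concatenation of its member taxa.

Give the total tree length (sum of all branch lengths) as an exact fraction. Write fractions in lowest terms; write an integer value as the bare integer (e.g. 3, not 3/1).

421/20

1. join O+X (d=1) ⇒ OX; edges |O|=1/2, |X|=1/2
  updated: d(C,OX)=10, d(E,OX)=13, d(G,OX)=7/2, d(OX,P)=13
2. join E+G (d=2) ⇒ EG; edges |E|=1, |G|=1
  updated: d(C,EG)=17/2, d(EG,OX)=33/4, d(EG,P)=9
3. join EG+OX (d=33/4) ⇒ EGOX; edges |EG|=25/8, |OX|=29/8
  updated: d(C,EGOX)=37/4, d(EGOX,P)=11
4. join C+EGOX (d=37/4) ⇒ CEGOX; edges |C|=37/8, |EGOX|=1/2
  updated: d(CEGOX,P)=54/5
5. join CEGOX+P (d=54/5) ⇒ CEGOPX; edges |CEGOX|=31/40, |P|=27/5
final tree: ((C:37/8,((E:1,G:1):25/8,(O:1/2,X:1/2):29/8):1/2):31/40,P:27/5)
total length: 421/20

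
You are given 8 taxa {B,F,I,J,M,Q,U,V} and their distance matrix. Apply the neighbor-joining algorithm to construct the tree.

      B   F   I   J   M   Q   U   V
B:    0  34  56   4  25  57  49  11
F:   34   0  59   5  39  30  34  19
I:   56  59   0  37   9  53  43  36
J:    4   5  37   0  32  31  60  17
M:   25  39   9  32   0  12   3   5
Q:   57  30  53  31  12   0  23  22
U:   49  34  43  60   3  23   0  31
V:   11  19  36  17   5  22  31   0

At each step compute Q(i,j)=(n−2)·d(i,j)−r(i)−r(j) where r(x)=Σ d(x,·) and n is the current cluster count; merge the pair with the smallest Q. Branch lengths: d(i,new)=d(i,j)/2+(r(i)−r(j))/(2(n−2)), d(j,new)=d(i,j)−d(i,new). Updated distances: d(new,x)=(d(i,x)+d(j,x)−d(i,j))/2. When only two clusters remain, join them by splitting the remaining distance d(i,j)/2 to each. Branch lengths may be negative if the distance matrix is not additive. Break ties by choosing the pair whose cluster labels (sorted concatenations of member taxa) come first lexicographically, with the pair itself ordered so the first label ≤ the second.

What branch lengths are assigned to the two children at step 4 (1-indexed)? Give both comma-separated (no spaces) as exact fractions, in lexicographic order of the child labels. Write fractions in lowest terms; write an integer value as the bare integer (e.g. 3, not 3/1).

133/6,-79/6

iteration 1: select B,J (d=4, Q=-398); attach at lengths (37/6, -13/6); label the merged cluster BJ
  updated: d(BJ,F)=35/2, d(BJ,I)=89/2, d(BJ,M)=53/2, d(BJ,Q)=42, d(BJ,U)=105/2, d(BJ,V)=12
iteration 2: select BJ,F (d=35/2, Q=-306); attach at lengths (42/5, 91/10); label the merged cluster BFJ
  updated: d(BFJ,I)=43, d(BFJ,M)=24, d(BFJ,Q)=109/4, d(BFJ,U)=69/2, d(BFJ,V)=27/4
iteration 3: select BFJ,V (d=27/4, Q=-837/4); attach at lengths (247/32, -31/32); label the merged cluster BFJV
  updated: d(BFJV,I)=289/8, d(BFJV,M)=89/8, d(BFJV,Q)=85/4, d(BFJV,U)=235/8
iteration 4: select I,M (d=9, Q=-597/4); attach at lengths (133/6, -79/6); label the merged cluster IM
  updated: d(BFJV,IM)=153/8, d(IM,Q)=28, d(IM,U)=37/2
iteration 5: select BFJV,Q (d=85/4, Q=-199/2); attach at lengths (10, 45/4); label the merged cluster BFJQV
  updated: d(BFJQV,IM)=207/16, d(BFJQV,U)=249/16
iteration 6: select BFJQV,IM (d=207/16, Q=-47); attach at lengths (5, 127/16); label the merged cluster BFIJMQV
  updated: d(BFIJMQV,U)=169/16
iteration 7: select BFIJMQV,U (d=169/16); attach at lengths (169/32, 169/32); label the merged cluster BFIJMQUV
final tree: ((((((B:37/6,J:-13/6):42/5,F:91/10):247/32,V:-31/32):10,Q:45/4):5,(I:133/6,M:-79/6):127/16):169/32,U:169/32)
total length: 82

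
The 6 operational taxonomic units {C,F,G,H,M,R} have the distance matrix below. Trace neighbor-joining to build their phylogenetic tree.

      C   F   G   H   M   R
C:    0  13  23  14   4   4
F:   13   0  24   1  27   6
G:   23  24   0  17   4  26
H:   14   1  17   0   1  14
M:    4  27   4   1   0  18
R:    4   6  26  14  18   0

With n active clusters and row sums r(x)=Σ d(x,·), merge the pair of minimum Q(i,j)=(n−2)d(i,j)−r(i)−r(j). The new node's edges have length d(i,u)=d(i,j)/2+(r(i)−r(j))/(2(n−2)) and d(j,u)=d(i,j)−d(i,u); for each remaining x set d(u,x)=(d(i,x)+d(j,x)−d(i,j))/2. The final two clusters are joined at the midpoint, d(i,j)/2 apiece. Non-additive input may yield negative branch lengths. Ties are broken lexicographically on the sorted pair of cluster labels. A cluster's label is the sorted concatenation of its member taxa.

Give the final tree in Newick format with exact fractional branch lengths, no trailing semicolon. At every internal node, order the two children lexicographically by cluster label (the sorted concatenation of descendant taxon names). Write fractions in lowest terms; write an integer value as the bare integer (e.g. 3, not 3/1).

1. join G+M (d=4, Q=-132) ⇒ GM; edges |G|=7, |M|=-3
  updated: d(C,GM)=23/2, d(F,GM)=47/2, d(GM,H)=7, d(GM,R)=20
2. join GM+H (d=7, Q=-77) ⇒ GHM; edges |GM|=47/6, |H|=-5/6
  updated: d(C,GHM)=37/4, d(F,GHM)=35/4, d(GHM,R)=27/2
3. join C+R (d=4, Q=-167/4) ⇒ CR; edges |C|=43/16, |R|=21/16
  updated: d(CR,F)=15/2, d(CR,GHM)=75/8
4. join CR+F (d=15/2, Q=-205/8) ⇒ CFR; edges |CR|=65/16, |F|=55/16
  updated: d(CFR,GHM)=85/16
5. join CFR+GHM (d=85/16) ⇒ CFGHMR; edges |CFR|=85/32, |GHM|=85/32
final tree: (((C:43/16,R:21/16):65/16,F:55/16):85/32,((G:7,M:-3):47/6,H:-5/6):85/32)
total length: 445/16

(((C:43/16,R:21/16):65/16,F:55/16):85/32,((G:7,M:-3):47/6,H:-5/6):85/32)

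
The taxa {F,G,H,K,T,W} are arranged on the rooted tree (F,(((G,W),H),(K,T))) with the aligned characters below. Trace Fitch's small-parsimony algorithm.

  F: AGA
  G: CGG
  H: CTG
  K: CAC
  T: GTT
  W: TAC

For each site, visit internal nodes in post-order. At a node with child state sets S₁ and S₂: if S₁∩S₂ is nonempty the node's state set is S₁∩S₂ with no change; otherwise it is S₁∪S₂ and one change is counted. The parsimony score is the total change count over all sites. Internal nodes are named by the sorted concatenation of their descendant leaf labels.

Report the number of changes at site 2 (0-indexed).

4

[col 0] GW: children G:{C}, W:{T} ∪→ {C,T}; cost 1
[col 0] GHW: children GW:{C,T}, H:{C} ∩→ {C}; cost 0
[col 0] KT: children K:{C}, T:{G} ∪→ {C,G}; cost 1
[col 0] GHKTW: children GHW:{C}, KT:{C,G} ∩→ {C}; cost 0
[col 0] FGHKTW: children F:{A}, GHKTW:{C} ∪→ {A,C}; cost 1
[col 1] GW: children G:{G}, W:{A} ∪→ {A,G}; cost 1
[col 1] GHW: children GW:{A,G}, H:{T} ∪→ {A,G,T}; cost 1
[col 1] KT: children K:{A}, T:{T} ∪→ {A,T}; cost 1
[col 1] GHKTW: children GHW:{A,G,T}, KT:{A,T} ∩→ {A,T}; cost 0
[col 1] FGHKTW: children F:{G}, GHKTW:{A,T} ∪→ {A,G,T}; cost 1
[col 2] GW: children G:{G}, W:{C} ∪→ {C,G}; cost 1
[col 2] GHW: children GW:{C,G}, H:{G} ∩→ {G}; cost 0
[col 2] KT: children K:{C}, T:{T} ∪→ {C,T}; cost 1
[col 2] GHKTW: children GHW:{G}, KT:{C,T} ∪→ {C,G,T}; cost 1
[col 2] FGHKTW: children F:{A}, GHKTW:{C,G,T} ∪→ {A,C,G,T}; cost 1
per-site changes: [3, 4, 4]; total = 11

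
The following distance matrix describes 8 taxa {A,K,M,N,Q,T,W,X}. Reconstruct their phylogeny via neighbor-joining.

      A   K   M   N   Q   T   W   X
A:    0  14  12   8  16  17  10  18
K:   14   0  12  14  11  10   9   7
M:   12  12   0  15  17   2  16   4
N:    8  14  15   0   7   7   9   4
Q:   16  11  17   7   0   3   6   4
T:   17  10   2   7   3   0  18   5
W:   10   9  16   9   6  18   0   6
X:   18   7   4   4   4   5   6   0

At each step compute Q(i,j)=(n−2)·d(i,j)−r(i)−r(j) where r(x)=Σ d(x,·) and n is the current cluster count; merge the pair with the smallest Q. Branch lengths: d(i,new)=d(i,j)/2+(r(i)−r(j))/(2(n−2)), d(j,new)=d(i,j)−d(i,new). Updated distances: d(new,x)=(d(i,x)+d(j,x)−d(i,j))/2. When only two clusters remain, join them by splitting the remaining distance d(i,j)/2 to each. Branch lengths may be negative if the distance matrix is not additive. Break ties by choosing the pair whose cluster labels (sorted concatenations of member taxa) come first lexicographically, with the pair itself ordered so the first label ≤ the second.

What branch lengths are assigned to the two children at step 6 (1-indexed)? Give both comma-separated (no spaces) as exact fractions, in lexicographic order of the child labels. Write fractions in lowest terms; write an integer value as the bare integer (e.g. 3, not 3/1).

59/64,91/64

step 1: merge (M,T) at d=2, Q=-128; branch lengths M→7/3, T→-1/3; new cluster MT
  updated: d(A,MT)=27/2, d(K,MT)=10, d(MT,N)=10, d(MT,Q)=9, d(MT,W)=16, d(MT,X)=7/2
step 2: merge (A,N) at d=8, Q=-183/2; branch lengths A→27/4, N→5/4; new cluster AN
  updated: d(AN,K)=10, d(AN,MT)=31/4, d(AN,Q)=15/2, d(AN,W)=11/2, d(AN,X)=7
step 3: merge (MT,X) at d=7/2, Q=-239/4; branch lengths MT→131/32, X→-19/32; new cluster MTX
  updated: d(AN,MTX)=45/8, d(K,MTX)=27/4, d(MTX,Q)=19/4, d(MTX,W)=37/4
step 4: merge (K,MTX) at d=27/4, Q=-343/8; branch lengths K→245/48, MTX→79/48; new cluster KMTX
  updated: d(AN,KMTX)=71/16, d(KMTX,Q)=9/2, d(KMTX,W)=23/4
step 5: merge (AN,W) at d=11/2, Q=-379/16; branch lengths AN→179/64, W→173/64; new cluster ANW
  updated: d(ANW,KMTX)=75/32, d(ANW,Q)=4
step 6: merge (ANW,KMTX) at d=75/32, Q=-347/32; branch lengths ANW→59/64, KMTX→91/64; new cluster AKMNTWX
  updated: d(AKMNTWX,Q)=197/64
step 7: merge (AKMNTWX,Q) at d=197/64; branch lengths AKMNTWX→197/128, Q→197/128; new cluster AKMNQTWX
final tree: ((((A:27/4,N:5/4):179/64,W:173/64):59/64,(K:245/48,((M:7/3,T:-1/3):131/32,X:-19/32):79/48):91/64):197/128,Q:197/128)
total length: 1995/64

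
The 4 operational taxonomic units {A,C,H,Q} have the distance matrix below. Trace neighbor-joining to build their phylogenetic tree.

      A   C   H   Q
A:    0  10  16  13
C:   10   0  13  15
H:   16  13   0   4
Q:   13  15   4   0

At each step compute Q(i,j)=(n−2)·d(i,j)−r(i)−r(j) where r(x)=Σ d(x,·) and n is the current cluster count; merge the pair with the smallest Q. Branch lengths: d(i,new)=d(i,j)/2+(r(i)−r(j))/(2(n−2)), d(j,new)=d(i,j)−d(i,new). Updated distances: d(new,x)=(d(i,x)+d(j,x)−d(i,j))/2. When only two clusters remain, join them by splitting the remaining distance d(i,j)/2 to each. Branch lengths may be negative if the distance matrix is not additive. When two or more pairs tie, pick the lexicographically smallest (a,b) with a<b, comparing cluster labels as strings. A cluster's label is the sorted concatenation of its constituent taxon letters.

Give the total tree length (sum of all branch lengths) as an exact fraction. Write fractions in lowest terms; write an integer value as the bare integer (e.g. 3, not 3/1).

iteration 1: select A,C (d=10, Q=-57); attach at lengths (21/4, 19/4); label the merged cluster AC
  updated: d(AC,H)=19/2, d(AC,Q)=9
iteration 2: select AC,H (d=19/2, Q=-45/2); attach at lengths (29/4, 9/4); label the merged cluster ACH
  updated: d(ACH,Q)=7/4
iteration 3: select ACH,Q (d=7/4); attach at lengths (7/8, 7/8); label the merged cluster ACHQ
final tree: (((A:21/4,C:19/4):29/4,H:9/4):7/8,Q:7/8)
total length: 85/4

85/4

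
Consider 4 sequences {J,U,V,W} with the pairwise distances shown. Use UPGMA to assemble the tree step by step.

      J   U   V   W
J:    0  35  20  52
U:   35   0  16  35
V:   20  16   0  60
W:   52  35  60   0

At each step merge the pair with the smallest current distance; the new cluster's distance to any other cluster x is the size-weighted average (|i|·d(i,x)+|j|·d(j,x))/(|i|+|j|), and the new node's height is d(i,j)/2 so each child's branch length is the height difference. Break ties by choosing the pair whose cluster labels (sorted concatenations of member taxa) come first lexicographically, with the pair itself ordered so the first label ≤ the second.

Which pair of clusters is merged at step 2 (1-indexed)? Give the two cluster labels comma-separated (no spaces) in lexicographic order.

iteration 1: select U,V (d=16); attach at lengths (8, 8); label the merged cluster UV
  updated: d(J,UV)=55/2, d(UV,W)=95/2
iteration 2: select J,UV (d=55/2); attach at lengths (55/4, 23/4); label the merged cluster JUV
  updated: d(JUV,W)=49
iteration 3: select JUV,W (d=49); attach at lengths (43/4, 49/2); label the merged cluster JUVW
final tree: ((J:55/4,(U:8,V:8):23/4):43/4,W:49/2)
total length: 283/4

J,UV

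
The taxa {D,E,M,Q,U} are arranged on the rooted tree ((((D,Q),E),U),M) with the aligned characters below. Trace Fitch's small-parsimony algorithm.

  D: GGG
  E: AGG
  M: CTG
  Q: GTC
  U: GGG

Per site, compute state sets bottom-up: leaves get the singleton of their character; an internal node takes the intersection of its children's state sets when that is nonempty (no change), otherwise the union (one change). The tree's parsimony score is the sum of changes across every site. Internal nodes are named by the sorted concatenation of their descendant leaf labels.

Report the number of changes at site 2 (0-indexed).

DQ@0: {G} ∩ {G} = {G} (intersection, +0)
DEQ@0: {G} ∪ {A} = {A,G} (union, +1)
DEQU@0: {A,G} ∩ {G} = {G} (intersection, +0)
DEMQU@0: {G} ∪ {C} = {C,G} (union, +1)
DQ@1: {G} ∪ {T} = {G,T} (union, +1)
DEQ@1: {G,T} ∩ {G} = {G} (intersection, +0)
DEQU@1: {G} ∩ {G} = {G} (intersection, +0)
DEMQU@1: {G} ∪ {T} = {G,T} (union, +1)
DQ@2: {G} ∪ {C} = {C,G} (union, +1)
DEQ@2: {C,G} ∩ {G} = {G} (intersection, +0)
DEQU@2: {G} ∩ {G} = {G} (intersection, +0)
DEMQU@2: {G} ∩ {G} = {G} (intersection, +0)
per-site changes: [2, 2, 1]; total = 5

1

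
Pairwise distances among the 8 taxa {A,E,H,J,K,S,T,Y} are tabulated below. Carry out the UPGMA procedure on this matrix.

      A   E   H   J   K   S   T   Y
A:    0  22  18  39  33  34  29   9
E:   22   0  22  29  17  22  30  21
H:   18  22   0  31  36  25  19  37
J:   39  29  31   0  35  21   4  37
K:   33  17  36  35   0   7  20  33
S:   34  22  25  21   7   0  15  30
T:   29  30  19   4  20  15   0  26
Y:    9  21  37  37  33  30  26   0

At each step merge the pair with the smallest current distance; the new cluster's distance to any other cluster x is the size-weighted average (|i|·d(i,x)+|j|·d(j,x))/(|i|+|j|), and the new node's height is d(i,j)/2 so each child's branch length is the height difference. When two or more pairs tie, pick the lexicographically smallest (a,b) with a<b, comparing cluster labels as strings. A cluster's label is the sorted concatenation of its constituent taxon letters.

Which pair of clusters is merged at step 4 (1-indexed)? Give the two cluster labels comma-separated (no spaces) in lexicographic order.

E,KS

1. join J+T (d=4) ⇒ JT; edges |J|=2, |T|=2
  updated: d(A,JT)=34, d(E,JT)=59/2, d(H,JT)=25, d(JT,K)=55/2, d(JT,S)=18, d(JT,Y)=63/2
2. join K+S (d=7) ⇒ KS; edges |K|=7/2, |S|=7/2
  updated: d(A,KS)=67/2, d(E,KS)=39/2, d(H,KS)=61/2, d(JT,KS)=91/4, d(KS,Y)=63/2
3. join A+Y (d=9) ⇒ AY; edges |A|=9/2, |Y|=9/2
  updated: d(AY,E)=43/2, d(AY,H)=55/2, d(AY,JT)=131/4, d(AY,KS)=65/2
4. join E+KS (d=39/2) ⇒ EKS; edges |E|=39/4, |KS|=25/4
  updated: d(AY,EKS)=173/6, d(EKS,H)=83/3, d(EKS,JT)=25
5. join EKS+JT (d=25) ⇒ EJKST; edges |EKS|=11/4, |JT|=21/2
  updated: d(AY,EJKST)=152/5, d(EJKST,H)=133/5
6. join EJKST+H (d=133/5) ⇒ EHJKST; edges |EJKST|=4/5, |H|=133/10
  updated: d(AY,EHJKST)=359/12
7. join AY+EHJKST (d=359/12) ⇒ AEHJKSTY; edges |AY|=251/24, |EHJKST|=199/120
final tree: ((A:9/2,Y:9/2):251/24,(((E:39/4,(K:7/2,S:7/2):25/4):11/4,(J:2,T:2):21/2):4/5,H:133/10):199/120)
total length: 1132/15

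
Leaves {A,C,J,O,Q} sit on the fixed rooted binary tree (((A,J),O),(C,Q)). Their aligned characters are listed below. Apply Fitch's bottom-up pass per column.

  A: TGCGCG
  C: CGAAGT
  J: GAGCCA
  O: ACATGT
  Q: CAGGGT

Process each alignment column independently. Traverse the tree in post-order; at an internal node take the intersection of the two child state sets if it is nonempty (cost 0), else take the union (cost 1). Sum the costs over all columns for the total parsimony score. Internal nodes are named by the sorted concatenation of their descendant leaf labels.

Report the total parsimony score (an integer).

site 0, node AJ: A={T} ∪ J={G} → {G,T} (+1)
site 0, node AJO: AJ={G,T} ∪ O={A} → {A,G,T} (+1)
site 0, node CQ: C={C} ∩ Q={C} → {C} (+0)
site 0, node ACJOQ: AJO={A,G,T} ∪ CQ={C} → {A,C,G,T} (+1)
site 1, node AJ: A={G} ∪ J={A} → {A,G} (+1)
site 1, node AJO: AJ={A,G} ∪ O={C} → {A,C,G} (+1)
site 1, node CQ: C={G} ∪ Q={A} → {A,G} (+1)
site 1, node ACJOQ: AJO={A,C,G} ∩ CQ={A,G} → {A,G} (+0)
site 2, node AJ: A={C} ∪ J={G} → {C,G} (+1)
site 2, node AJO: AJ={C,G} ∪ O={A} → {A,C,G} (+1)
site 2, node CQ: C={A} ∪ Q={G} → {A,G} (+1)
site 2, node ACJOQ: AJO={A,C,G} ∩ CQ={A,G} → {A,G} (+0)
site 3, node AJ: A={G} ∪ J={C} → {C,G} (+1)
site 3, node AJO: AJ={C,G} ∪ O={T} → {C,G,T} (+1)
site 3, node CQ: C={A} ∪ Q={G} → {A,G} (+1)
site 3, node ACJOQ: AJO={C,G,T} ∩ CQ={A,G} → {G} (+0)
site 4, node AJ: A={C} ∩ J={C} → {C} (+0)
site 4, node AJO: AJ={C} ∪ O={G} → {C,G} (+1)
site 4, node CQ: C={G} ∩ Q={G} → {G} (+0)
site 4, node ACJOQ: AJO={C,G} ∩ CQ={G} → {G} (+0)
site 5, node AJ: A={G} ∪ J={A} → {A,G} (+1)
site 5, node AJO: AJ={A,G} ∪ O={T} → {A,G,T} (+1)
site 5, node CQ: C={T} ∩ Q={T} → {T} (+0)
site 5, node ACJOQ: AJO={A,G,T} ∩ CQ={T} → {T} (+0)
per-site changes: [3, 3, 3, 3, 1, 2]; total = 15

15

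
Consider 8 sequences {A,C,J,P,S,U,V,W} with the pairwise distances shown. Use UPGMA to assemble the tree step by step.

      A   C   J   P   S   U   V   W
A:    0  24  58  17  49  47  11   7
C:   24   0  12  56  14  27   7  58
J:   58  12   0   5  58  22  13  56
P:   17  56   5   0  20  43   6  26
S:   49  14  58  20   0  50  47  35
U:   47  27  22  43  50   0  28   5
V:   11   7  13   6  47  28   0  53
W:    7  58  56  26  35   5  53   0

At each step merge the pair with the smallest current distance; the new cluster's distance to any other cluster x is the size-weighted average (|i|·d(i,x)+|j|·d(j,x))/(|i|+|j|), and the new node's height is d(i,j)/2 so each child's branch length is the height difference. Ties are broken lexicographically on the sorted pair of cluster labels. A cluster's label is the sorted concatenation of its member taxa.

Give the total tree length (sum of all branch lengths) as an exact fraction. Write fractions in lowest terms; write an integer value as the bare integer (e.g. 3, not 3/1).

1. join J+P (d=5) ⇒ JP; edges |J|=5/2, |P|=5/2
  updated: d(A,JP)=75/2, d(C,JP)=34, d(JP,S)=39, d(JP,U)=65/2, d(JP,V)=19/2, d(JP,W)=41
2. join U+W (d=5) ⇒ UW; edges |U|=5/2, |W|=5/2
  updated: d(A,UW)=27, d(C,UW)=85/2, d(JP,UW)=147/4, d(S,UW)=85/2, d(UW,V)=81/2
3. join C+V (d=7) ⇒ CV; edges |C|=7/2, |V|=7/2
  updated: d(A,CV)=35/2, d(CV,JP)=87/4, d(CV,S)=61/2, d(CV,UW)=83/2
4. join A+CV (d=35/2) ⇒ ACV; edges |A|=35/4, |CV|=21/4
  updated: d(ACV,JP)=27, d(ACV,S)=110/3, d(ACV,UW)=110/3
5. join ACV+JP (d=27) ⇒ ACJPV; edges |ACV|=19/4, |JP|=11
  updated: d(ACJPV,S)=188/5, d(ACJPV,UW)=367/10
6. join ACJPV+UW (d=367/10) ⇒ ACJPUVW; edges |ACJPV|=97/20, |UW|=317/20
  updated: d(ACJPUVW,S)=39
7. join ACJPUVW+S (d=39) ⇒ ACJPSUVW; edges |ACJPUVW|=23/20, |S|=39/2
final tree: ((((A:35/4,(C:7/2,V:7/2):21/4):19/4,(J:5/2,P:5/2):11):97/20,(U:5/2,W:5/2):317/20):23/20,S:39/2)
total length: 881/10

881/10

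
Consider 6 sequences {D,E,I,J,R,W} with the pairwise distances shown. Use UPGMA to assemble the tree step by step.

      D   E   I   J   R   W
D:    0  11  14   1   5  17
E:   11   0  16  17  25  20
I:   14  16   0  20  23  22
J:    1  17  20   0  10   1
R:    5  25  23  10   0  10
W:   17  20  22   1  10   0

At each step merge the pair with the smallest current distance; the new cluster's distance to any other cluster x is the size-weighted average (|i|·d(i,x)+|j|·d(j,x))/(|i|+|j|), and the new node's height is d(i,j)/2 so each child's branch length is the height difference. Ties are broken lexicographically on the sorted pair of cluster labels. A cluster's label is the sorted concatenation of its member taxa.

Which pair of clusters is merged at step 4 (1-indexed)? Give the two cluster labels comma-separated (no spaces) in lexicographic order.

iteration 1: select D,J (d=1); attach at lengths (1/2, 1/2); label the merged cluster DJ
  updated: d(DJ,E)=14, d(DJ,I)=17, d(DJ,R)=15/2, d(DJ,W)=9
iteration 2: select DJ,R (d=15/2); attach at lengths (13/4, 15/4); label the merged cluster DJR
  updated: d(DJR,E)=53/3, d(DJR,I)=19, d(DJR,W)=28/3
iteration 3: select DJR,W (d=28/3); attach at lengths (11/12, 14/3); label the merged cluster DJRW
  updated: d(DJRW,E)=73/4, d(DJRW,I)=79/4
iteration 4: select E,I (d=16); attach at lengths (8, 8); label the merged cluster EI
  updated: d(DJRW,EI)=19
iteration 5: select DJRW,EI (d=19); attach at lengths (29/6, 3/2); label the merged cluster DEIJRW
final tree: ((((D:1/2,J:1/2):13/4,R:15/4):11/12,W:14/3):29/6,(E:8,I:8):3/2)
total length: 431/12

E,I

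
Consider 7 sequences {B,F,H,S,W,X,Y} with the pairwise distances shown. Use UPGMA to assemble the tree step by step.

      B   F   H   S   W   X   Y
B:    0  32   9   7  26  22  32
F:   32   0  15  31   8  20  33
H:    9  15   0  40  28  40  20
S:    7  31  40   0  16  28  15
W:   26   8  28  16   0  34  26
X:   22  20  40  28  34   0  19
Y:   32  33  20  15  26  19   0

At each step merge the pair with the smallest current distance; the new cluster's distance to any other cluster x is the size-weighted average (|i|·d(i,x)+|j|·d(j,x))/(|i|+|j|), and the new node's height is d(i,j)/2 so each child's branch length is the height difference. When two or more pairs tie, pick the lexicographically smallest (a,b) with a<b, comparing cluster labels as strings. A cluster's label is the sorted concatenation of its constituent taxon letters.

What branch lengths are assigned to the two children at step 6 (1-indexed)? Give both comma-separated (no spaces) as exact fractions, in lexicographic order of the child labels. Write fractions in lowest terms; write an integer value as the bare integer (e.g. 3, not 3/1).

iteration 1: select B,S (d=7); attach at lengths (7/2, 7/2); label the merged cluster BS
  updated: d(BS,F)=63/2, d(BS,H)=49/2, d(BS,W)=21, d(BS,X)=25, d(BS,Y)=47/2
iteration 2: select F,W (d=8); attach at lengths (4, 4); label the merged cluster FW
  updated: d(BS,FW)=105/4, d(FW,H)=43/2, d(FW,X)=27, d(FW,Y)=59/2
iteration 3: select X,Y (d=19); attach at lengths (19/2, 19/2); label the merged cluster XY
  updated: d(BS,XY)=97/4, d(FW,XY)=113/4, d(H,XY)=30
iteration 4: select FW,H (d=43/2); attach at lengths (27/4, 43/4); label the merged cluster FHW
  updated: d(BS,FHW)=77/3, d(FHW,XY)=173/6
iteration 5: select BS,XY (d=97/4); attach at lengths (69/8, 21/8); label the merged cluster BSXY
  updated: d(BSXY,FHW)=109/4
iteration 6: select BSXY,FHW (d=109/4); attach at lengths (3/2, 23/8); label the merged cluster BFHSWXY
final tree: (((B:7/2,S:7/2):69/8,(X:19/2,Y:19/2):21/8):3/2,((F:4,W:4):27/4,H:43/4):23/8)
total length: 537/8

3/2,23/8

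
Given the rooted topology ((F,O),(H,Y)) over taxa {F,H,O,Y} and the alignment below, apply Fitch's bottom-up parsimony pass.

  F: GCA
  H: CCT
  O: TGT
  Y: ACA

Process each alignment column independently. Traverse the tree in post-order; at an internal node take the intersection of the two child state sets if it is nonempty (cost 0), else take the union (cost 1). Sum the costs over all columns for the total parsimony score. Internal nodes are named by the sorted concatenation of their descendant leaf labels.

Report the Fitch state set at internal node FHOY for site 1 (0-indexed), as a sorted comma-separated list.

C

[col 0] FO: children F:{G}, O:{T} ∪→ {G,T}; cost 1
[col 0] HY: children H:{C}, Y:{A} ∪→ {A,C}; cost 1
[col 0] FHOY: children FO:{G,T}, HY:{A,C} ∪→ {A,C,G,T}; cost 1
[col 1] FO: children F:{C}, O:{G} ∪→ {C,G}; cost 1
[col 1] HY: children H:{C}, Y:{C} ∩→ {C}; cost 0
[col 1] FHOY: children FO:{C,G}, HY:{C} ∩→ {C}; cost 0
[col 2] FO: children F:{A}, O:{T} ∪→ {A,T}; cost 1
[col 2] HY: children H:{T}, Y:{A} ∪→ {A,T}; cost 1
[col 2] FHOY: children FO:{A,T}, HY:{A,T} ∩→ {A,T}; cost 0
per-site changes: [3, 1, 2]; total = 6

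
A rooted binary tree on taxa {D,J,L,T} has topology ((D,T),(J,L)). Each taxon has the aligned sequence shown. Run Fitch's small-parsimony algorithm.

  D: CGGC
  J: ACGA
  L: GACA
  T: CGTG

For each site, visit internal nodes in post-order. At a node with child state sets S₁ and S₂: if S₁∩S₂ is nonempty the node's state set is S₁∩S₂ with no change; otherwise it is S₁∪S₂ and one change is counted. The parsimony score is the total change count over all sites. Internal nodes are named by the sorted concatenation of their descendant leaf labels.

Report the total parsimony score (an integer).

site 0, node DT: D={C} ∩ T={C} → {C} (+0)
site 0, node JL: J={A} ∪ L={G} → {A,G} (+1)
site 0, node DJLT: DT={C} ∪ JL={A,G} → {A,C,G} (+1)
site 1, node DT: D={G} ∩ T={G} → {G} (+0)
site 1, node JL: J={C} ∪ L={A} → {A,C} (+1)
site 1, node DJLT: DT={G} ∪ JL={A,C} → {A,C,G} (+1)
site 2, node DT: D={G} ∪ T={T} → {G,T} (+1)
site 2, node JL: J={G} ∪ L={C} → {C,G} (+1)
site 2, node DJLT: DT={G,T} ∩ JL={C,G} → {G} (+0)
site 3, node DT: D={C} ∪ T={G} → {C,G} (+1)
site 3, node JL: J={A} ∩ L={A} → {A} (+0)
site 3, node DJLT: DT={C,G} ∪ JL={A} → {A,C,G} (+1)
per-site changes: [2, 2, 2, 2]; total = 8

8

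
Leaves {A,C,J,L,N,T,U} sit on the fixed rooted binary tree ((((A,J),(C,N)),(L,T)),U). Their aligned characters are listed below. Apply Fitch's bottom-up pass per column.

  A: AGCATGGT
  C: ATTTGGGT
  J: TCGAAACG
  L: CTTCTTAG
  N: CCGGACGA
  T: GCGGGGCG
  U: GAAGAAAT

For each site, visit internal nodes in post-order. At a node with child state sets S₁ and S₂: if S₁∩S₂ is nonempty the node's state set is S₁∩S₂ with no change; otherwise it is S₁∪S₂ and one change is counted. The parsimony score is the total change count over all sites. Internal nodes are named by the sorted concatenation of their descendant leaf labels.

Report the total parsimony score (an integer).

29

site 0, node AJ: A={A} ∪ J={T} → {A,T} (+1)
site 0, node CN: C={A} ∪ N={C} → {A,C} (+1)
site 0, node ACJN: AJ={A,T} ∩ CN={A,C} → {A} (+0)
site 0, node LT: L={C} ∪ T={G} → {C,G} (+1)
site 0, node ACJLNT: ACJN={A} ∪ LT={C,G} → {A,C,G} (+1)
site 0, node ACJLNTU: ACJLNT={A,C,G} ∩ U={G} → {G} (+0)
site 1, node AJ: A={G} ∪ J={C} → {C,G} (+1)
site 1, node CN: C={T} ∪ N={C} → {C,T} (+1)
site 1, node ACJN: AJ={C,G} ∩ CN={C,T} → {C} (+0)
site 1, node LT: L={T} ∪ T={C} → {C,T} (+1)
site 1, node ACJLNT: ACJN={C} ∩ LT={C,T} → {C} (+0)
site 1, node ACJLNTU: ACJLNT={C} ∪ U={A} → {A,C} (+1)
site 2, node AJ: A={C} ∪ J={G} → {C,G} (+1)
site 2, node CN: C={T} ∪ N={G} → {G,T} (+1)
site 2, node ACJN: AJ={C,G} ∩ CN={G,T} → {G} (+0)
site 2, node LT: L={T} ∪ T={G} → {G,T} (+1)
site 2, node ACJLNT: ACJN={G} ∩ LT={G,T} → {G} (+0)
site 2, node ACJLNTU: ACJLNT={G} ∪ U={A} → {A,G} (+1)
site 3, node AJ: A={A} ∩ J={A} → {A} (+0)
site 3, node CN: C={T} ∪ N={G} → {G,T} (+1)
site 3, node ACJN: AJ={A} ∪ CN={G,T} → {A,G,T} (+1)
site 3, node LT: L={C} ∪ T={G} → {C,G} (+1)
site 3, node ACJLNT: ACJN={A,G,T} ∩ LT={C,G} → {G} (+0)
site 3, node ACJLNTU: ACJLNT={G} ∩ U={G} → {G} (+0)
site 4, node AJ: A={T} ∪ J={A} → {A,T} (+1)
site 4, node CN: C={G} ∪ N={A} → {A,G} (+1)
site 4, node ACJN: AJ={A,T} ∩ CN={A,G} → {A} (+0)
site 4, node LT: L={T} ∪ T={G} → {G,T} (+1)
site 4, node ACJLNT: ACJN={A} ∪ LT={G,T} → {A,G,T} (+1)
site 4, node ACJLNTU: ACJLNT={A,G,T} ∩ U={A} → {A} (+0)
site 5, node AJ: A={G} ∪ J={A} → {A,G} (+1)
site 5, node CN: C={G} ∪ N={C} → {C,G} (+1)
site 5, node ACJN: AJ={A,G} ∩ CN={C,G} → {G} (+0)
site 5, node LT: L={T} ∪ T={G} → {G,T} (+1)
site 5, node ACJLNT: ACJN={G} ∩ LT={G,T} → {G} (+0)
site 5, node ACJLNTU: ACJLNT={G} ∪ U={A} → {A,G} (+1)
site 6, node AJ: A={G} ∪ J={C} → {C,G} (+1)
site 6, node CN: C={G} ∩ N={G} → {G} (+0)
site 6, node ACJN: AJ={C,G} ∩ CN={G} → {G} (+0)
site 6, node LT: L={A} ∪ T={C} → {A,C} (+1)
site 6, node ACJLNT: ACJN={G} ∪ LT={A,C} → {A,C,G} (+1)
site 6, node ACJLNTU: ACJLNT={A,C,G} ∩ U={A} → {A} (+0)
site 7, node AJ: A={T} ∪ J={G} → {G,T} (+1)
site 7, node CN: C={T} ∪ N={A} → {A,T} (+1)
site 7, node ACJN: AJ={G,T} ∩ CN={A,T} → {T} (+0)
site 7, node LT: L={G} ∩ T={G} → {G} (+0)
site 7, node ACJLNT: ACJN={T} ∪ LT={G} → {G,T} (+1)
site 7, node ACJLNTU: ACJLNT={G,T} ∩ U={T} → {T} (+0)
per-site changes: [4, 4, 4, 3, 4, 4, 3, 3]; total = 29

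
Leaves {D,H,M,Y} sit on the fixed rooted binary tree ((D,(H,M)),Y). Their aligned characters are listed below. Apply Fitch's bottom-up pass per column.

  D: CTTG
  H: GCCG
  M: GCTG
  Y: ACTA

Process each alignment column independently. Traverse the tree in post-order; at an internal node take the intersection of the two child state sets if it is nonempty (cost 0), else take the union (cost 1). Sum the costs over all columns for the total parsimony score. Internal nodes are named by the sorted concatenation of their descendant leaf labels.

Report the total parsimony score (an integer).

5

[col 0] HM: children H:{G}, M:{G} ∩→ {G}; cost 0
[col 0] DHM: children D:{C}, HM:{G} ∪→ {C,G}; cost 1
[col 0] DHMY: children DHM:{C,G}, Y:{A} ∪→ {A,C,G}; cost 1
[col 1] HM: children H:{C}, M:{C} ∩→ {C}; cost 0
[col 1] DHM: children D:{T}, HM:{C} ∪→ {C,T}; cost 1
[col 1] DHMY: children DHM:{C,T}, Y:{C} ∩→ {C}; cost 0
[col 2] HM: children H:{C}, M:{T} ∪→ {C,T}; cost 1
[col 2] DHM: children D:{T}, HM:{C,T} ∩→ {T}; cost 0
[col 2] DHMY: children DHM:{T}, Y:{T} ∩→ {T}; cost 0
[col 3] HM: children H:{G}, M:{G} ∩→ {G}; cost 0
[col 3] DHM: children D:{G}, HM:{G} ∩→ {G}; cost 0
[col 3] DHMY: children DHM:{G}, Y:{A} ∪→ {A,G}; cost 1
per-site changes: [2, 1, 1, 1]; total = 5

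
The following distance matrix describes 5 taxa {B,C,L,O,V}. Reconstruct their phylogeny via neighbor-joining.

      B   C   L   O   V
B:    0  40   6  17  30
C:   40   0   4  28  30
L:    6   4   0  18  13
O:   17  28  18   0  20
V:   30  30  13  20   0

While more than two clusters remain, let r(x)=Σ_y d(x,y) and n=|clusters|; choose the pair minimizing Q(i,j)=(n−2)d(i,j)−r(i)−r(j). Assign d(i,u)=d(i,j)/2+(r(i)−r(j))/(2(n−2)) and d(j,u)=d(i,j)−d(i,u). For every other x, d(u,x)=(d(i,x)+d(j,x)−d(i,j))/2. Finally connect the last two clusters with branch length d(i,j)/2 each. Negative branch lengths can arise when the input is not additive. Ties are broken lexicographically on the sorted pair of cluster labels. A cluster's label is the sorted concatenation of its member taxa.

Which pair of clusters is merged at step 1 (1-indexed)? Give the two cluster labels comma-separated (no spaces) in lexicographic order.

C,L

1. join C+L (d=4, Q=-131) ⇒ CL; edges |C|=73/6, |L|=-49/6
  updated: d(B,CL)=21, d(CL,O)=21, d(CL,V)=39/2
2. join B+O (d=17, Q=-92) ⇒ BO; edges |B|=11, |O|=6
  updated: d(BO,CL)=25/2, d(BO,V)=33/2
3. join BO+CL (d=25/2, Q=-97/2) ⇒ BCLO; edges |BO|=19/4, |CL|=31/4
  updated: d(BCLO,V)=47/4
4. join BCLO+V (d=47/4) ⇒ BCLOV; edges |BCLO|=47/8, |V|=47/8
final tree: (((B:11,O:6):19/4,(C:73/6,L:-49/6):31/4):47/8,V:47/8)
total length: 181/4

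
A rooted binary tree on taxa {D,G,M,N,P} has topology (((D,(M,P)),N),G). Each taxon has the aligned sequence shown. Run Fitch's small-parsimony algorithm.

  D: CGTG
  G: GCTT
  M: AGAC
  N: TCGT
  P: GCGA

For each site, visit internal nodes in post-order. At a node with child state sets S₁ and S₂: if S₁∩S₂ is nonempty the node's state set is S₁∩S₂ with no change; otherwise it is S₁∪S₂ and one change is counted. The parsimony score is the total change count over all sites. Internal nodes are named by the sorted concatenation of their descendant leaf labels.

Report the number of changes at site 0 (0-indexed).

[col 0] MP: children M:{A}, P:{G} ∪→ {A,G}; cost 1
[col 0] DMP: children D:{C}, MP:{A,G} ∪→ {A,C,G}; cost 1
[col 0] DMNP: children DMP:{A,C,G}, N:{T} ∪→ {A,C,G,T}; cost 1
[col 0] DGMNP: children DMNP:{A,C,G,T}, G:{G} ∩→ {G}; cost 0
[col 1] MP: children M:{G}, P:{C} ∪→ {C,G}; cost 1
[col 1] DMP: children D:{G}, MP:{C,G} ∩→ {G}; cost 0
[col 1] DMNP: children DMP:{G}, N:{C} ∪→ {C,G}; cost 1
[col 1] DGMNP: children DMNP:{C,G}, G:{C} ∩→ {C}; cost 0
[col 2] MP: children M:{A}, P:{G} ∪→ {A,G}; cost 1
[col 2] DMP: children D:{T}, MP:{A,G} ∪→ {A,G,T}; cost 1
[col 2] DMNP: children DMP:{A,G,T}, N:{G} ∩→ {G}; cost 0
[col 2] DGMNP: children DMNP:{G}, G:{T} ∪→ {G,T}; cost 1
[col 3] MP: children M:{C}, P:{A} ∪→ {A,C}; cost 1
[col 3] DMP: children D:{G}, MP:{A,C} ∪→ {A,C,G}; cost 1
[col 3] DMNP: children DMP:{A,C,G}, N:{T} ∪→ {A,C,G,T}; cost 1
[col 3] DGMNP: children DMNP:{A,C,G,T}, G:{T} ∩→ {T}; cost 0
per-site changes: [3, 2, 3, 3]; total = 11

3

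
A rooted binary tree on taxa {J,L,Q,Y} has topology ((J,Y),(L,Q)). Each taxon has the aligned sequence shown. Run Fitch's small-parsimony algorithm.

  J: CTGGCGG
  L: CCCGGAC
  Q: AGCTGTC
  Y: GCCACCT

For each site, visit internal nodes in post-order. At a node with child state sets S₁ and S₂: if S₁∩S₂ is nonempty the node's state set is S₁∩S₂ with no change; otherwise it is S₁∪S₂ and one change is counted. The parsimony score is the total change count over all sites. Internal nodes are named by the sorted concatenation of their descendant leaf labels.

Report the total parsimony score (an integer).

13

[col 0] JY: children J:{C}, Y:{G} ∪→ {C,G}; cost 1
[col 0] LQ: children L:{C}, Q:{A} ∪→ {A,C}; cost 1
[col 0] JLQY: children JY:{C,G}, LQ:{A,C} ∩→ {C}; cost 0
[col 1] JY: children J:{T}, Y:{C} ∪→ {C,T}; cost 1
[col 1] LQ: children L:{C}, Q:{G} ∪→ {C,G}; cost 1
[col 1] JLQY: children JY:{C,T}, LQ:{C,G} ∩→ {C}; cost 0
[col 2] JY: children J:{G}, Y:{C} ∪→ {C,G}; cost 1
[col 2] LQ: children L:{C}, Q:{C} ∩→ {C}; cost 0
[col 2] JLQY: children JY:{C,G}, LQ:{C} ∩→ {C}; cost 0
[col 3] JY: children J:{G}, Y:{A} ∪→ {A,G}; cost 1
[col 3] LQ: children L:{G}, Q:{T} ∪→ {G,T}; cost 1
[col 3] JLQY: children JY:{A,G}, LQ:{G,T} ∩→ {G}; cost 0
[col 4] JY: children J:{C}, Y:{C} ∩→ {C}; cost 0
[col 4] LQ: children L:{G}, Q:{G} ∩→ {G}; cost 0
[col 4] JLQY: children JY:{C}, LQ:{G} ∪→ {C,G}; cost 1
[col 5] JY: children J:{G}, Y:{C} ∪→ {C,G}; cost 1
[col 5] LQ: children L:{A}, Q:{T} ∪→ {A,T}; cost 1
[col 5] JLQY: children JY:{C,G}, LQ:{A,T} ∪→ {A,C,G,T}; cost 1
[col 6] JY: children J:{G}, Y:{T} ∪→ {G,T}; cost 1
[col 6] LQ: children L:{C}, Q:{C} ∩→ {C}; cost 0
[col 6] JLQY: children JY:{G,T}, LQ:{C} ∪→ {C,G,T}; cost 1
per-site changes: [2, 2, 1, 2, 1, 3, 2]; total = 13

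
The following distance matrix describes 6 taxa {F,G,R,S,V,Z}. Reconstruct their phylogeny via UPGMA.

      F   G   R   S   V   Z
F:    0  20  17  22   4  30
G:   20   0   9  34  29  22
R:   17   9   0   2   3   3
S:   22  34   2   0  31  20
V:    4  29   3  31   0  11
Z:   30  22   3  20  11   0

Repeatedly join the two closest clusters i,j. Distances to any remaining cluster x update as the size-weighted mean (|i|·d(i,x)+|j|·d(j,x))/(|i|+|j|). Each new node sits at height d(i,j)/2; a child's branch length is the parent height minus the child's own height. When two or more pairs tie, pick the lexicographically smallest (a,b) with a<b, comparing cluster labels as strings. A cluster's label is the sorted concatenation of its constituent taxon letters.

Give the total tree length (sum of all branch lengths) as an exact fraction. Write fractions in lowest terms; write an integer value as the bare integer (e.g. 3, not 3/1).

821/20

1. join R+S (d=2) ⇒ RS; edges |R|=1, |S|=1
  updated: d(F,RS)=39/2, d(G,RS)=43/2, d(RS,V)=17, d(RS,Z)=23/2
2. join F+V (d=4) ⇒ FV; edges |F|=2, |V|=2
  updated: d(FV,G)=49/2, d(FV,RS)=73/4, d(FV,Z)=41/2
3. join RS+Z (d=23/2) ⇒ RSZ; edges |RS|=19/4, |Z|=23/4
  updated: d(FV,RSZ)=19, d(G,RSZ)=65/3
4. join FV+RSZ (d=19) ⇒ FRSVZ; edges |FV|=15/2, |RSZ|=15/4
  updated: d(FRSVZ,G)=114/5
5. join FRSVZ+G (d=114/5) ⇒ FGRSVZ; edges |FRSVZ|=19/10, |G|=57/5
final tree: (((F:2,V:2):15/2,((R:1,S:1):19/4,Z:23/4):15/4):19/10,G:57/5)
total length: 821/20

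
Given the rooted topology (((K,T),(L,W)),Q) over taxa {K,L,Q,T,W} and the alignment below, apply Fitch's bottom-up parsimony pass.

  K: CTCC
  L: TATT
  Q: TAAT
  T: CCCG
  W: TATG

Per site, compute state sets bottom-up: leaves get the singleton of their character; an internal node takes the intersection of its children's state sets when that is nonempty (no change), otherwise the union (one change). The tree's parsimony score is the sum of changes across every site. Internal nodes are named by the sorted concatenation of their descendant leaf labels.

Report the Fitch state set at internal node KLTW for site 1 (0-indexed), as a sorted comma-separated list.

A,C,T

site 0, node KT: K={C} ∩ T={C} → {C} (+0)
site 0, node LW: L={T} ∩ W={T} → {T} (+0)
site 0, node KLTW: KT={C} ∪ LW={T} → {C,T} (+1)
site 0, node KLQTW: KLTW={C,T} ∩ Q={T} → {T} (+0)
site 1, node KT: K={T} ∪ T={C} → {C,T} (+1)
site 1, node LW: L={A} ∩ W={A} → {A} (+0)
site 1, node KLTW: KT={C,T} ∪ LW={A} → {A,C,T} (+1)
site 1, node KLQTW: KLTW={A,C,T} ∩ Q={A} → {A} (+0)
site 2, node KT: K={C} ∩ T={C} → {C} (+0)
site 2, node LW: L={T} ∩ W={T} → {T} (+0)
site 2, node KLTW: KT={C} ∪ LW={T} → {C,T} (+1)
site 2, node KLQTW: KLTW={C,T} ∪ Q={A} → {A,C,T} (+1)
site 3, node KT: K={C} ∪ T={G} → {C,G} (+1)
site 3, node LW: L={T} ∪ W={G} → {G,T} (+1)
site 3, node KLTW: KT={C,G} ∩ LW={G,T} → {G} (+0)
site 3, node KLQTW: KLTW={G} ∪ Q={T} → {G,T} (+1)
per-site changes: [1, 2, 2, 3]; total = 8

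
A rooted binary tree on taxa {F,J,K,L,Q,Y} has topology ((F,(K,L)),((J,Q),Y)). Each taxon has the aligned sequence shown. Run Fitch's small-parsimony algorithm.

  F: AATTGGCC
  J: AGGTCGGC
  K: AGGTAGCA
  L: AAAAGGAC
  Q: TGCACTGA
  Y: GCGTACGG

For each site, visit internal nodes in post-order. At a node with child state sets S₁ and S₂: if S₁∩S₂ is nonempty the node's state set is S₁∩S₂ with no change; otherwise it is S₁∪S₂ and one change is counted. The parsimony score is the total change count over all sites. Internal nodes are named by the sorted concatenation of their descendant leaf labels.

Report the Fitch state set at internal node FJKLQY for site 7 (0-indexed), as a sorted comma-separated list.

C

[col 0] KL: children K:{A}, L:{A} ∩→ {A}; cost 0
[col 0] FKL: children F:{A}, KL:{A} ∩→ {A}; cost 0
[col 0] JQ: children J:{A}, Q:{T} ∪→ {A,T}; cost 1
[col 0] JQY: children JQ:{A,T}, Y:{G} ∪→ {A,G,T}; cost 1
[col 0] FJKLQY: children FKL:{A}, JQY:{A,G,T} ∩→ {A}; cost 0
[col 1] KL: children K:{G}, L:{A} ∪→ {A,G}; cost 1
[col 1] FKL: children F:{A}, KL:{A,G} ∩→ {A}; cost 0
[col 1] JQ: children J:{G}, Q:{G} ∩→ {G}; cost 0
[col 1] JQY: children JQ:{G}, Y:{C} ∪→ {C,G}; cost 1
[col 1] FJKLQY: children FKL:{A}, JQY:{C,G} ∪→ {A,C,G}; cost 1
[col 2] KL: children K:{G}, L:{A} ∪→ {A,G}; cost 1
[col 2] FKL: children F:{T}, KL:{A,G} ∪→ {A,G,T}; cost 1
[col 2] JQ: children J:{G}, Q:{C} ∪→ {C,G}; cost 1
[col 2] JQY: children JQ:{C,G}, Y:{G} ∩→ {G}; cost 0
[col 2] FJKLQY: children FKL:{A,G,T}, JQY:{G} ∩→ {G}; cost 0
[col 3] KL: children K:{T}, L:{A} ∪→ {A,T}; cost 1
[col 3] FKL: children F:{T}, KL:{A,T} ∩→ {T}; cost 0
[col 3] JQ: children J:{T}, Q:{A} ∪→ {A,T}; cost 1
[col 3] JQY: children JQ:{A,T}, Y:{T} ∩→ {T}; cost 0
[col 3] FJKLQY: children FKL:{T}, JQY:{T} ∩→ {T}; cost 0
[col 4] KL: children K:{A}, L:{G} ∪→ {A,G}; cost 1
[col 4] FKL: children F:{G}, KL:{A,G} ∩→ {G}; cost 0
[col 4] JQ: children J:{C}, Q:{C} ∩→ {C}; cost 0
[col 4] JQY: children JQ:{C}, Y:{A} ∪→ {A,C}; cost 1
[col 4] FJKLQY: children FKL:{G}, JQY:{A,C} ∪→ {A,C,G}; cost 1
[col 5] KL: children K:{G}, L:{G} ∩→ {G}; cost 0
[col 5] FKL: children F:{G}, KL:{G} ∩→ {G}; cost 0
[col 5] JQ: children J:{G}, Q:{T} ∪→ {G,T}; cost 1
[col 5] JQY: children JQ:{G,T}, Y:{C} ∪→ {C,G,T}; cost 1
[col 5] FJKLQY: children FKL:{G}, JQY:{C,G,T} ∩→ {G}; cost 0
[col 6] KL: children K:{C}, L:{A} ∪→ {A,C}; cost 1
[col 6] FKL: children F:{C}, KL:{A,C} ∩→ {C}; cost 0
[col 6] JQ: children J:{G}, Q:{G} ∩→ {G}; cost 0
[col 6] JQY: children JQ:{G}, Y:{G} ∩→ {G}; cost 0
[col 6] FJKLQY: children FKL:{C}, JQY:{G} ∪→ {C,G}; cost 1
[col 7] KL: children K:{A}, L:{C} ∪→ {A,C}; cost 1
[col 7] FKL: children F:{C}, KL:{A,C} ∩→ {C}; cost 0
[col 7] JQ: children J:{C}, Q:{A} ∪→ {A,C}; cost 1
[col 7] JQY: children JQ:{A,C}, Y:{G} ∪→ {A,C,G}; cost 1
[col 7] FJKLQY: children FKL:{C}, JQY:{A,C,G} ∩→ {C}; cost 0
per-site changes: [2, 3, 3, 2, 3, 2, 2, 3]; total = 20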